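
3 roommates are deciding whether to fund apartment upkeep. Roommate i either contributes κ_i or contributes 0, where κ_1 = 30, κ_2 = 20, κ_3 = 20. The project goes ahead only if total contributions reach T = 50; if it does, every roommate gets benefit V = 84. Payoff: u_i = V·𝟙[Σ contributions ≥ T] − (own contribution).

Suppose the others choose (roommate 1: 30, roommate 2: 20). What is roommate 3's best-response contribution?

0

Others' total = 50 ≥ 50; contributing adds cost 20 for no extra benefit.
Best response: 0.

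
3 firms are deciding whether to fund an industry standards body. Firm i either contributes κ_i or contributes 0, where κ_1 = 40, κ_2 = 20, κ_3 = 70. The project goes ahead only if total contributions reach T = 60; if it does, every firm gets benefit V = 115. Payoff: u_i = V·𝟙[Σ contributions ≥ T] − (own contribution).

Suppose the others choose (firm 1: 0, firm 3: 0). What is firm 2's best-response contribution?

Others' total = 0. Even contributing 20 gives 20 < 60: no benefit either way.
Best response: 0.

0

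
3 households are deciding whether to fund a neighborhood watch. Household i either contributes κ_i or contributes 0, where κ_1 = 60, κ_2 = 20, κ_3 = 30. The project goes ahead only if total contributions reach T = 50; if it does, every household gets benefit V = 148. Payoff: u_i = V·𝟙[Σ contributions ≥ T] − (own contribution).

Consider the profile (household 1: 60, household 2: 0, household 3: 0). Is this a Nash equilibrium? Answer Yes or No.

Yes

Total = 60 ≥ 50: provided.
Household 1 (pledges 60, payoff 88): dropping to 0 → total 0, payoff 0. No gain.
Household 2 (pledges 0, payoff 148): pledging 20 → total 80, payoff 128. No gain.
Household 3 (pledges 0, payoff 148): pledging 30 → total 90, payoff 118. No gain.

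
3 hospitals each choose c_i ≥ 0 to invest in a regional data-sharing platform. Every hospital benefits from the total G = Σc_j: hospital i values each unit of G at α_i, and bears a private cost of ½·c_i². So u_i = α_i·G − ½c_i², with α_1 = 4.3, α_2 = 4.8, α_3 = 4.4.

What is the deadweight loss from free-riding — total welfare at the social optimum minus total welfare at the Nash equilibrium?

Hospital i's FOC: ∂u_i/∂c_i = α_i − c_i = 0, so c_i* = α_i.
NE contributions = (4.3, 4.8, 4.4); G = 13.5.
W^NE = (Σα)·G − ½Σα_i² = 13.5² − ½·60.89 = 151.805.
Planner sets c_i = Σα_j = 13.5 for every i, so G^SO = 3·13.5 = 40.5.
W^SO = (Σα)·G^SO − ½·3·(Σα)² = (3/2)·13.5² = 273.375.
Deadweight loss = W^SO − W^NE = 121.57.

121.57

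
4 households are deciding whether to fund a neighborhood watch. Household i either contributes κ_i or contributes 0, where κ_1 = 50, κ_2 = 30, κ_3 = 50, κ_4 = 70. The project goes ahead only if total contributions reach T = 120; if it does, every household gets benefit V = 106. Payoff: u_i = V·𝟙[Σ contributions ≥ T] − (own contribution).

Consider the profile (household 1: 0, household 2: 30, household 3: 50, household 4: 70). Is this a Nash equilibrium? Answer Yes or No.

Total = 150 ≥ 120: provided.
Household 1 (pledges 0, payoff 106): pledging 50 → total 200, payoff 56. No gain.
Household 2 (pledges 30, payoff 76): dropping to 0 → total 120, payoff 106. Profitable deviation.

No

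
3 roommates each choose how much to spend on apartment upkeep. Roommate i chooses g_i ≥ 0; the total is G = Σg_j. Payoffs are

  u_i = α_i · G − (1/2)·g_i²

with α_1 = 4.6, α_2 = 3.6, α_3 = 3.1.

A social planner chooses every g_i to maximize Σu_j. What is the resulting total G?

33.9

Planner FOC: ∂(Σu_j)/∂g_i = (Σα_j) − g_i = 0, so g_i^SO = Σα_j = 11.3 for every i; G^SO = 33.9.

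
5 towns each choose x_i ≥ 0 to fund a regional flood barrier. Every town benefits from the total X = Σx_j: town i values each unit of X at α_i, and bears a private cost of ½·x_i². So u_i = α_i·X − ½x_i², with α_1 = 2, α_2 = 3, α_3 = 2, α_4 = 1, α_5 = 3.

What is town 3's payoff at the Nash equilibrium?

20

Town i's FOC: ∂u_i/∂x_i = α_i − x_i = 0, so x_i* = α_i.
NE contributions = (2, 3, 2, 1, 3); X = 11.
u_3 = α_3·X − ½·(x_3)² = 2·11 − ½·2² = 20.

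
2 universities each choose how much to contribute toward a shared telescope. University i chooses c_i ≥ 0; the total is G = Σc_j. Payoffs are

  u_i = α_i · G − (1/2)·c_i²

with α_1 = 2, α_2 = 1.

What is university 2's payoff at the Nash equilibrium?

University i's FOC: ∂u_i/∂c_i = α_i − c_i = 0, so c_i* = α_i.
NE contributions = (2, 1); G = 3.
u_2 = α_2·G − ½·(c_2)² = 1·3 − ½·1² = 2.5.

2.5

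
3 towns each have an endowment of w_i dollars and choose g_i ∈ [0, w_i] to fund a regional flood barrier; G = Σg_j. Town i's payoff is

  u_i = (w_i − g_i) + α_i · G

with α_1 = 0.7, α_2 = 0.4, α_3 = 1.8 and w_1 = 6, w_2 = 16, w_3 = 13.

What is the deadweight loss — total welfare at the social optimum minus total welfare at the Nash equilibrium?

∂u_i/∂g_i = α_i − 1, so town i contributes w_i if α_i > 1, else 0.
α_i > 1 for i ∈ {3}; NE contributions (0, 0, 13), G = 13.
W^NE = Σw_i − G^NE + (Σα_i)·G^NE = 35 + 1.9·13 = 59.7.
Planner: ∂(Σu_j)/∂g_i = Σα_j − 1 = 1.9 > 0, so everyone contributes w_i; G^SO = 35, W^SO = 35 + 1.9·35 = 101.5.
Deadweight loss = 41.8.

41.8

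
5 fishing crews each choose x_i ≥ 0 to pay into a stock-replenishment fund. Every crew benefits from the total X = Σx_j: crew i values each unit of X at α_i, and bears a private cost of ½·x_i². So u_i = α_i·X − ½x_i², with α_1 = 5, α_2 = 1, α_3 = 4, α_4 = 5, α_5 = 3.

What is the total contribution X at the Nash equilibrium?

18

Crew i's FOC: ∂u_i/∂x_i = α_i − x_i = 0, so x_i* = α_i.
NE contributions = (5, 1, 4, 5, 3); X = 18.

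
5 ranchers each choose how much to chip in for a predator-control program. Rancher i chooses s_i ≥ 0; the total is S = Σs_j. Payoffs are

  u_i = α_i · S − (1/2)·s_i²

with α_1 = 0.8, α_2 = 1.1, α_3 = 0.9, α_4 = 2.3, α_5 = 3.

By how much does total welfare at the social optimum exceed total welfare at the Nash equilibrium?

Rancher i's FOC: ∂u_i/∂s_i = α_i − s_i = 0, so s_i* = α_i.
NE contributions = (0.8, 1.1, 0.9, 2.3, 3); S = 8.1.
W^NE = (Σα)·S − ½Σα_i² = 8.1² − ½·16.95 = 57.135.
Planner sets s_i = Σα_j = 8.1 for every i, so S^SO = 5·8.1 = 40.5.
W^SO = (Σα)·S^SO − ½·5·(Σα)² = (5/2)·8.1² = 164.025.
Deadweight loss = W^SO − W^NE = 106.89.

106.89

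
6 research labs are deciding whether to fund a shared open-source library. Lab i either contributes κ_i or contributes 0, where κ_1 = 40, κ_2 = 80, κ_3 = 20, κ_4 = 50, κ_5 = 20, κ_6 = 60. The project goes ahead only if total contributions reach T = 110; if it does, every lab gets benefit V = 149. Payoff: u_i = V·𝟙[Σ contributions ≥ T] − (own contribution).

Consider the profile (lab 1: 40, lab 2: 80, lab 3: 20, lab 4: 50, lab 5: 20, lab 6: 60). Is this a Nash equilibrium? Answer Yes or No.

No

Total = 270 ≥ 110: provided.
Lab 1 (pledges 40, payoff 109): dropping to 0 → total 230, payoff 149. Profitable deviation.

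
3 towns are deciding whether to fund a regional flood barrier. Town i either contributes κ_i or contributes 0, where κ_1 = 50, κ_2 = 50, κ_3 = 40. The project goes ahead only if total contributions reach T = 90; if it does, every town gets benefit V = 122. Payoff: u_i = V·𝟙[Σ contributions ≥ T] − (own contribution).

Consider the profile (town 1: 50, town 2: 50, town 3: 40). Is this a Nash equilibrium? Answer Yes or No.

No

Total = 140 ≥ 90: provided.
Town 1 (pledges 50, payoff 72): dropping to 0 → total 90, payoff 122. Profitable deviation.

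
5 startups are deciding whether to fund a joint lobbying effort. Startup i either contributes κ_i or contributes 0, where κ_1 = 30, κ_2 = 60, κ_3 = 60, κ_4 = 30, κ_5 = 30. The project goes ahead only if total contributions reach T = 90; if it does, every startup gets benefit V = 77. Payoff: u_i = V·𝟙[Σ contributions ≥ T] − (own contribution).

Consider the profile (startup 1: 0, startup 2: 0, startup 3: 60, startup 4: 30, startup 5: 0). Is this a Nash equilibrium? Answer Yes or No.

Yes

Total = 90 ≥ 90: provided.
Startup 1 (pledges 0, payoff 77): pledging 30 → total 120, payoff 47. No gain.
Startup 2 (pledges 0, payoff 77): pledging 60 → total 150, payoff 17. No gain.
Startup 3 (pledges 60, payoff 17): dropping to 0 → total 30, payoff 0. No gain.
Startup 4 (pledges 30, payoff 47): dropping to 0 → total 60, payoff 0. No gain.
Startup 5 (pledges 0, payoff 77): pledging 30 → total 120, payoff 47. No gain.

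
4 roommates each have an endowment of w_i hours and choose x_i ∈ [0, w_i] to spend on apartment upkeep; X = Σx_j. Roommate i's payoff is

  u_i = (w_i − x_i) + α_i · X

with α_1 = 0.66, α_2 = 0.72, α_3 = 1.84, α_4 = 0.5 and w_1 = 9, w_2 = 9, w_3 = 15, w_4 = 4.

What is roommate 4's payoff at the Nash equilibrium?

11.5

∂u_i/∂x_i = α_i − 1, so roommate i contributes w_i if α_i > 1, else 0.
α_i > 1 for i ∈ {3}; NE contributions (0, 0, 15, 0), X = 15.
u_4 = (4 − 0) + 0.5·15 = 11.5.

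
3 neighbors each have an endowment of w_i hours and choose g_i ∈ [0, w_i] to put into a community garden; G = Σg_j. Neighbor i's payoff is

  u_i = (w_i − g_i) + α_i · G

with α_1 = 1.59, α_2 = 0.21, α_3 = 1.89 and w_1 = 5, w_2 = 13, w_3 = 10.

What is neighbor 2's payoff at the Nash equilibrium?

∂u_i/∂g_i = α_i − 1, so neighbor i contributes w_i if α_i > 1, else 0.
α_i > 1 for i ∈ {1, 3}; NE contributions (5, 0, 10), G = 15.
u_2 = (13 − 0) + 0.21·15 = 16.15.

16.15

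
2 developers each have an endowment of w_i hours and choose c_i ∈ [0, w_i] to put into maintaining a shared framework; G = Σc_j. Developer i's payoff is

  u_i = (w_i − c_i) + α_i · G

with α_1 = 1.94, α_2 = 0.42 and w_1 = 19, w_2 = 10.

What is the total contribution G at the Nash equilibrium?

∂u_i/∂c_i = α_i − 1, so developer i contributes w_i if α_i > 1, else 0.
α_i > 1 for i ∈ {1}; NE contributions (19, 0), G = 19.

19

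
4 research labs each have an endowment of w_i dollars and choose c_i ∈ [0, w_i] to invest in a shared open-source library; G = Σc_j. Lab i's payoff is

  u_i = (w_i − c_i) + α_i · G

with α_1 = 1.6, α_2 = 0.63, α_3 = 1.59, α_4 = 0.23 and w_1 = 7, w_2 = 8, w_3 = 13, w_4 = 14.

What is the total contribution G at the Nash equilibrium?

20

∂u_i/∂c_i = α_i − 1, so lab i contributes w_i if α_i > 1, else 0.
α_i > 1 for i ∈ {1, 3}; NE contributions (7, 0, 13, 0), G = 20.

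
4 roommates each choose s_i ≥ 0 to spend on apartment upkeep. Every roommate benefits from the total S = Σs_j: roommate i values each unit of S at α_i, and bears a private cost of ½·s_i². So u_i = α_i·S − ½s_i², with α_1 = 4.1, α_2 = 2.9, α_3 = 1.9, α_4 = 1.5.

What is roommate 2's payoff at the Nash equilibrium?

25.955

Roommate i's FOC: ∂u_i/∂s_i = α_i − s_i = 0, so s_i* = α_i.
NE contributions = (4.1, 2.9, 1.9, 1.5); S = 10.4.
u_2 = α_2·S − ½·(s_2)² = 2.9·10.4 − ½·2.9² = 25.955.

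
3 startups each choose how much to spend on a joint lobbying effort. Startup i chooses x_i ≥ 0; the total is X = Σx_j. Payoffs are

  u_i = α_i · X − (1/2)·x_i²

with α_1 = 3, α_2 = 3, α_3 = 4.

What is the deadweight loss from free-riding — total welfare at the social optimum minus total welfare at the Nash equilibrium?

Startup i's FOC: ∂u_i/∂x_i = α_i − x_i = 0, so x_i* = α_i.
NE contributions = (3, 3, 4); X = 10.
W^NE = (Σα)·X − ½Σα_i² = 10² − ½·34 = 83.
Planner sets x_i = Σα_j = 10 for every i, so X^SO = 3·10 = 30.
W^SO = (Σα)·X^SO − ½·3·(Σα)² = (3/2)·10² = 150.
Deadweight loss = W^SO − W^NE = 67.

67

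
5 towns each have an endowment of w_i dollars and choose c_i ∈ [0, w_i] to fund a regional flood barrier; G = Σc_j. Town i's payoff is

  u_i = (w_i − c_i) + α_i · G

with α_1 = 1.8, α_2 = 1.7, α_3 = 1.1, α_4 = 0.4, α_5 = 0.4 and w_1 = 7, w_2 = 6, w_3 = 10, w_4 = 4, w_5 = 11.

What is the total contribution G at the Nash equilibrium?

∂u_i/∂c_i = α_i − 1, so town i contributes w_i if α_i > 1, else 0.
α_i > 1 for i ∈ {1, 2, 3}; NE contributions (7, 6, 10, 0, 0), G = 23.

23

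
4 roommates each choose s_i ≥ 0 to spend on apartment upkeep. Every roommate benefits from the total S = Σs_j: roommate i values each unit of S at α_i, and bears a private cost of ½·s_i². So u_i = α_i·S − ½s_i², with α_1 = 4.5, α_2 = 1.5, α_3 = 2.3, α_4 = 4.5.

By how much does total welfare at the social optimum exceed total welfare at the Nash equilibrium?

Roommate i's FOC: ∂u_i/∂s_i = α_i − s_i = 0, so s_i* = α_i.
NE contributions = (4.5, 1.5, 2.3, 4.5); S = 12.8.
W^NE = (Σα)·S − ½Σα_i² = 12.8² − ½·48.04 = 139.82.
Planner sets s_i = Σα_j = 12.8 for every i, so S^SO = 4·12.8 = 51.2.
W^SO = (Σα)·S^SO − ½·4·(Σα)² = (4/2)·12.8² = 327.68.
Deadweight loss = W^SO − W^NE = 187.86.

187.86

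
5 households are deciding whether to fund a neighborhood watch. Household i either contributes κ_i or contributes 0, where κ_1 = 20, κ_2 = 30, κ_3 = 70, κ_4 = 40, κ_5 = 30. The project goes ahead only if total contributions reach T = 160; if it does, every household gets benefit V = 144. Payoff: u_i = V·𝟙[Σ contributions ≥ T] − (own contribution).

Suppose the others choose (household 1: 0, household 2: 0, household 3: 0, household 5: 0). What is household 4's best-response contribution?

0

Others' total = 0. Even contributing 40 gives 40 < 160: no benefit either way.
Best response: 0.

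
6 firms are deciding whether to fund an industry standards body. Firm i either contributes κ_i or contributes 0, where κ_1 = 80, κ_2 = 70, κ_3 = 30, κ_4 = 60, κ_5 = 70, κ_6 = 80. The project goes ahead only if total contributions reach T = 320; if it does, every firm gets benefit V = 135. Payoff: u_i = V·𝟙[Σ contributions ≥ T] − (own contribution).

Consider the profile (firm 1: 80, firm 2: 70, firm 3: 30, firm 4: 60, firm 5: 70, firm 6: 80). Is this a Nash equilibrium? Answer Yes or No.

No

Total = 390 ≥ 320: provided.
Firm 1 (pledges 80, payoff 55): dropping to 0 → total 310, payoff 0. No gain.
Firm 2 (pledges 70, payoff 65): dropping to 0 → total 320, payoff 135. Profitable deviation.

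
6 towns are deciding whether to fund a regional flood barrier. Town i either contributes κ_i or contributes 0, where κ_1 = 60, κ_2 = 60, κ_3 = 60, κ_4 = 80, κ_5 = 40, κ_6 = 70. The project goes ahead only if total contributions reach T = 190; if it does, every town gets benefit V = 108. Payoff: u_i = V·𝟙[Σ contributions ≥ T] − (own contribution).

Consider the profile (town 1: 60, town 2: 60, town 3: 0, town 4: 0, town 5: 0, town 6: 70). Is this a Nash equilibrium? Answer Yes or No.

Yes

Total = 190 ≥ 190: provided.
Town 1 (pledges 60, payoff 48): dropping to 0 → total 130, payoff 0. No gain.
Town 2 (pledges 60, payoff 48): dropping to 0 → total 130, payoff 0. No gain.
Town 3 (pledges 0, payoff 108): pledging 60 → total 250, payoff 48. No gain.
Town 4 (pledges 0, payoff 108): pledging 80 → total 270, payoff 28. No gain.
Town 5 (pledges 0, payoff 108): pledging 40 → total 230, payoff 68. No gain.
Town 6 (pledges 70, payoff 38): dropping to 0 → total 120, payoff 0. No gain.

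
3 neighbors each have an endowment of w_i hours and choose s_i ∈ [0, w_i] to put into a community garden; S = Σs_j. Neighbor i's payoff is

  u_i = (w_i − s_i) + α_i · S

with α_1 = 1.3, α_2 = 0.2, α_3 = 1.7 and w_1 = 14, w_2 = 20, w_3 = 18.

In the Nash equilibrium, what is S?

32

∂u_i/∂s_i = α_i − 1, so neighbor i contributes w_i if α_i > 1, else 0.
α_i > 1 for i ∈ {1, 3}; NE contributions (14, 0, 18), S = 32.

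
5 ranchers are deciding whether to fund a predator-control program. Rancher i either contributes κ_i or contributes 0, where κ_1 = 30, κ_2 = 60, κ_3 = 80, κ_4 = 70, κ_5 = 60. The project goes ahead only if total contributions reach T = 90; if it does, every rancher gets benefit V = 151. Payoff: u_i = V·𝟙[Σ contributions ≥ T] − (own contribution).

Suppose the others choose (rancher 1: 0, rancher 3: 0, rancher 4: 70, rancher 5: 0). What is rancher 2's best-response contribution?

60

Others' total = 70. Contributing 60 brings total to 130 ≥ 90: gain V − κ_2 = 91.
Best response: 60.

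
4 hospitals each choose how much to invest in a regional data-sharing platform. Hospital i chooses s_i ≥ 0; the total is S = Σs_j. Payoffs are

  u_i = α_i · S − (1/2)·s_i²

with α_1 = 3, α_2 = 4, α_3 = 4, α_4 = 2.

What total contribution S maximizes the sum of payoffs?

52

Planner FOC: ∂(Σu_j)/∂s_i = (Σα_j) − s_i = 0, so s_i^SO = Σα_j = 13 for every i; S^SO = 52.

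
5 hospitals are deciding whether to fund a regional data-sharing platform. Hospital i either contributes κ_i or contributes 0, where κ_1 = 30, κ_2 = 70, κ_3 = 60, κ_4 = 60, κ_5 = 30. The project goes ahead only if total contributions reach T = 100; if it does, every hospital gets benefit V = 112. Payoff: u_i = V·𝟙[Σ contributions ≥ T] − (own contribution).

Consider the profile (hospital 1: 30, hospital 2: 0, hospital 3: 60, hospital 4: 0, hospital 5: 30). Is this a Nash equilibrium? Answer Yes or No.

Total = 120 ≥ 100: provided.
Hospital 1 (pledges 30, payoff 82): dropping to 0 → total 90, payoff 0. No gain.
Hospital 2 (pledges 0, payoff 112): pledging 70 → total 190, payoff 42. No gain.
Hospital 3 (pledges 60, payoff 52): dropping to 0 → total 60, payoff 0. No gain.
Hospital 4 (pledges 0, payoff 112): pledging 60 → total 180, payoff 52. No gain.
Hospital 5 (pledges 30, payoff 82): dropping to 0 → total 90, payoff 0. No gain.

Yes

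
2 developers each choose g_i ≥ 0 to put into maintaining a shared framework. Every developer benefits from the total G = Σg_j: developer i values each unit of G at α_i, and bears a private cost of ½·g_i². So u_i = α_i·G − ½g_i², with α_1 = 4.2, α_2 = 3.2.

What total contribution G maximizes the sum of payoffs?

Planner FOC: ∂(Σu_j)/∂g_i = (Σα_j) − g_i = 0, so g_i^SO = Σα_j = 7.4 for every i; G^SO = 14.8.

14.8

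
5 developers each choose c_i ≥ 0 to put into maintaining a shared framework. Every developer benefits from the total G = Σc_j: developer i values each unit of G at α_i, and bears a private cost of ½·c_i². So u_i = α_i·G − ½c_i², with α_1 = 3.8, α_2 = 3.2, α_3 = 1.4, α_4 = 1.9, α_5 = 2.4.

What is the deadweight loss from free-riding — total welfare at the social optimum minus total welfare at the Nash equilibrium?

Developer i's FOC: ∂u_i/∂c_i = α_i − c_i = 0, so c_i* = α_i.
NE contributions = (3.8, 3.2, 1.4, 1.9, 2.4); G = 12.7.
W^NE = (Σα)·G − ½Σα_i² = 12.7² − ½·36.01 = 143.285.
Planner sets c_i = Σα_j = 12.7 for every i, so G^SO = 5·12.7 = 63.5.
W^SO = (Σα)·G^SO − ½·5·(Σα)² = (5/2)·12.7² = 403.225.
Deadweight loss = W^SO − W^NE = 259.94.

259.94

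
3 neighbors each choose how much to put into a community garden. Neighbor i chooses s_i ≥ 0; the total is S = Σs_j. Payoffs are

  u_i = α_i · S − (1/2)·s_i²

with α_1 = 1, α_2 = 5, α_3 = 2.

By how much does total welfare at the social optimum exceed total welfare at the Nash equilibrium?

47

Neighbor i's FOC: ∂u_i/∂s_i = α_i − s_i = 0, so s_i* = α_i.
NE contributions = (1, 5, 2); S = 8.
W^NE = (Σα)·S − ½Σα_i² = 8² − ½·30 = 49.
Planner sets s_i = Σα_j = 8 for every i, so S^SO = 3·8 = 24.
W^SO = (Σα)·S^SO − ½·3·(Σα)² = (3/2)·8² = 96.
Deadweight loss = W^SO − W^NE = 47.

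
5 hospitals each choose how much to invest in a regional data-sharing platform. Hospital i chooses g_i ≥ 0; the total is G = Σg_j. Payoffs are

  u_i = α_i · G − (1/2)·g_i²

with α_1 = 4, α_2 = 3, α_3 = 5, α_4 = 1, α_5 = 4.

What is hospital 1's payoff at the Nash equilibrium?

Hospital i's FOC: ∂u_i/∂g_i = α_i − g_i = 0, so g_i* = α_i.
NE contributions = (4, 3, 5, 1, 4); G = 17.
u_1 = α_1·G − ½·(g_1)² = 4·17 − ½·4² = 60.

60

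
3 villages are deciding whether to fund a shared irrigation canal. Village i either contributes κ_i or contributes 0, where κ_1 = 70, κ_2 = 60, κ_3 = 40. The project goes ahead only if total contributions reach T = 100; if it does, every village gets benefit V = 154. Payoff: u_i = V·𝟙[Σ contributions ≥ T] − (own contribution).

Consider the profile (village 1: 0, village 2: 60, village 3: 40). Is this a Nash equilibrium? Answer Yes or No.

Total = 100 ≥ 100: provided.
Village 1 (pledges 0, payoff 154): pledging 70 → total 170, payoff 84. No gain.
Village 2 (pledges 60, payoff 94): dropping to 0 → total 40, payoff 0. No gain.
Village 3 (pledges 40, payoff 114): dropping to 0 → total 60, payoff 0. No gain.

Yes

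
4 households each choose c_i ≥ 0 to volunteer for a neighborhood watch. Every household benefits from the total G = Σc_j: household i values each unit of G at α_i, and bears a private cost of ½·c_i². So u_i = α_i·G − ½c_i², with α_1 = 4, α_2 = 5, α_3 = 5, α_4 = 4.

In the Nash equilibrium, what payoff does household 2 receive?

Household i's FOC: ∂u_i/∂c_i = α_i − c_i = 0, so c_i* = α_i.
NE contributions = (4, 5, 5, 4); G = 18.
u_2 = α_2·G − ½·(c_2)² = 5·18 − ½·5² = 77.5.

77.5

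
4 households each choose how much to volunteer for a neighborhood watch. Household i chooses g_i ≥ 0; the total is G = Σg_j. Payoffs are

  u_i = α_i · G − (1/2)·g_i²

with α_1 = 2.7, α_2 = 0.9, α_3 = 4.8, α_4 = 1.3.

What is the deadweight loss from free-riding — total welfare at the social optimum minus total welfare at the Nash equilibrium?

110.505

Household i's FOC: ∂u_i/∂g_i = α_i − g_i = 0, so g_i* = α_i.
NE contributions = (2.7, 0.9, 4.8, 1.3); G = 9.7.
W^NE = (Σα)·G − ½Σα_i² = 9.7² − ½·32.83 = 77.675.
Planner sets g_i = Σα_j = 9.7 for every i, so G^SO = 4·9.7 = 38.8.
W^SO = (Σα)·G^SO − ½·4·(Σα)² = (4/2)·9.7² = 188.18.
Deadweight loss = W^SO − W^NE = 110.505.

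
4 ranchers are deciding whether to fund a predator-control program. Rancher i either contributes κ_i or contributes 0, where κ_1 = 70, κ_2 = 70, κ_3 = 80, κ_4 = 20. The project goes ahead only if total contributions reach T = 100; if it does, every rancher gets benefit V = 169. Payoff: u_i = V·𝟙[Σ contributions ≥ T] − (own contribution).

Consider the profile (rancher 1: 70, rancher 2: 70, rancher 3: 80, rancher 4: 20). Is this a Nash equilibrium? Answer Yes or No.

Total = 240 ≥ 100: provided.
Rancher 1 (pledges 70, payoff 99): dropping to 0 → total 170, payoff 169. Profitable deviation.

No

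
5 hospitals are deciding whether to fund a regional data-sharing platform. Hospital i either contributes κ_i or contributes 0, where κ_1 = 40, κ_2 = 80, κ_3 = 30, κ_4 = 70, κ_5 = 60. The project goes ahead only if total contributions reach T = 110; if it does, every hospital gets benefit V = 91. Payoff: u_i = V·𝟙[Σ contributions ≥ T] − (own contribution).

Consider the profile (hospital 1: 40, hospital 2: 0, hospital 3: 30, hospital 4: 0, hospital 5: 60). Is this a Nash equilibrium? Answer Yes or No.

Total = 130 ≥ 110: provided.
Hospital 1 (pledges 40, payoff 51): dropping to 0 → total 90, payoff 0. No gain.
Hospital 2 (pledges 0, payoff 91): pledging 80 → total 210, payoff 11. No gain.
Hospital 3 (pledges 30, payoff 61): dropping to 0 → total 100, payoff 0. No gain.
Hospital 4 (pledges 0, payoff 91): pledging 70 → total 200, payoff 21. No gain.
Hospital 5 (pledges 60, payoff 31): dropping to 0 → total 70, payoff 0. No gain.

Yes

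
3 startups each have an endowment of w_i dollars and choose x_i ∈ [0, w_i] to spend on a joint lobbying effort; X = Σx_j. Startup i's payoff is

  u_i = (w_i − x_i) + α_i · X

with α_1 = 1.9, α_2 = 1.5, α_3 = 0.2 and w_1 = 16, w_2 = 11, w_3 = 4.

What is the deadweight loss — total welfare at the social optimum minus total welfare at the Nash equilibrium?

∂u_i/∂x_i = α_i − 1, so startup i contributes w_i if α_i > 1, else 0.
α_i > 1 for i ∈ {1, 2}; NE contributions (16, 11, 0), X = 27.
W^NE = Σw_i − X^NE + (Σα_i)·X^NE = 31 + 2.6·27 = 101.2.
Planner: ∂(Σu_j)/∂x_i = Σα_j − 1 = 2.6 > 0, so everyone contributes w_i; X^SO = 31, W^SO = 31 + 2.6·31 = 111.6.
Deadweight loss = 10.4.

10.4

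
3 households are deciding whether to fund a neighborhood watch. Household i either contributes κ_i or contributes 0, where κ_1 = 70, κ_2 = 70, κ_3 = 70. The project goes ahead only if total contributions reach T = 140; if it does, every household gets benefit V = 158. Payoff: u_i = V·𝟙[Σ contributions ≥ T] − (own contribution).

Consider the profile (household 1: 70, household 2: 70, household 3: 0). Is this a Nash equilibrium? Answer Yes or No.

Total = 140 ≥ 140: provided.
Household 1 (pledges 70, payoff 88): dropping to 0 → total 70, payoff 0. No gain.
Household 2 (pledges 70, payoff 88): dropping to 0 → total 70, payoff 0. No gain.
Household 3 (pledges 0, payoff 158): pledging 70 → total 210, payoff 88. No gain.

Yes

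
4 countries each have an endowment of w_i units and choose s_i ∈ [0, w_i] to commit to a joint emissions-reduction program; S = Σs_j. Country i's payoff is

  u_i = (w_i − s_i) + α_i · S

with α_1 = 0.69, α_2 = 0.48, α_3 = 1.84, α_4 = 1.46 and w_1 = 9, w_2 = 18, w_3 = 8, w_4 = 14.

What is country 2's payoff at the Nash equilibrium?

∂u_i/∂s_i = α_i − 1, so country i contributes w_i if α_i > 1, else 0.
α_i > 1 for i ∈ {3, 4}; NE contributions (0, 0, 8, 14), S = 22.
u_2 = (18 − 0) + 0.48·22 = 28.56.

28.56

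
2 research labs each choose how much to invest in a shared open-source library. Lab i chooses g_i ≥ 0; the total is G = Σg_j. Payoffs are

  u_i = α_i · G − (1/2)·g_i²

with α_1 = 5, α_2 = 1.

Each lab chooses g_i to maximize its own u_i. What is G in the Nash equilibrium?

6

Lab i's FOC: ∂u_i/∂g_i = α_i − g_i = 0, so g_i* = α_i.
NE contributions = (5, 1); G = 6.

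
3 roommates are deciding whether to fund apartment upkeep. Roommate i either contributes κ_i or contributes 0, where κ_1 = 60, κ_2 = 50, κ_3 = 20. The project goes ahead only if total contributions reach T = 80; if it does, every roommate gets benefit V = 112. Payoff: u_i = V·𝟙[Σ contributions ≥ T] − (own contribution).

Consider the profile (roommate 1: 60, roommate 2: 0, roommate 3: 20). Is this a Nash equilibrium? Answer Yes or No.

Total = 80 ≥ 80: provided.
Roommate 1 (pledges 60, payoff 52): dropping to 0 → total 20, payoff 0. No gain.
Roommate 2 (pledges 0, payoff 112): pledging 50 → total 130, payoff 62. No gain.
Roommate 3 (pledges 20, payoff 92): dropping to 0 → total 60, payoff 0. No gain.

Yes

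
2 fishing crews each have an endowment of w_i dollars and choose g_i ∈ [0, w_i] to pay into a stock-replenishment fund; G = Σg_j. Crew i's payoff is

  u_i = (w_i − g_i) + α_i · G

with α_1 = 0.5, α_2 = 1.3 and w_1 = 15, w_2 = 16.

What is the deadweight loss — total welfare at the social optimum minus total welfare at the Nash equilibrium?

∂u_i/∂g_i = α_i − 1, so crew i contributes w_i if α_i > 1, else 0.
α_i > 1 for i ∈ {2}; NE contributions (0, 16), G = 16.
W^NE = Σw_i − G^NE + (Σα_i)·G^NE = 31 + 0.8·16 = 43.8.
Planner: ∂(Σu_j)/∂g_i = Σα_j − 1 = 0.8 > 0, so everyone contributes w_i; G^SO = 31, W^SO = 31 + 0.8·31 = 55.8.
Deadweight loss = 12.

12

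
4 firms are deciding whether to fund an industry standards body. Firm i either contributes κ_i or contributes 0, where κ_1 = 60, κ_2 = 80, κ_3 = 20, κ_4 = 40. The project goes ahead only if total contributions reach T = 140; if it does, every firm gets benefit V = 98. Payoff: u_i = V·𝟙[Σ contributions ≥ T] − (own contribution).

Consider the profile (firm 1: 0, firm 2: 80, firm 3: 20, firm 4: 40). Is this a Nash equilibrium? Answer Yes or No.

Total = 140 ≥ 140: provided.
Firm 1 (pledges 0, payoff 98): pledging 60 → total 200, payoff 38. No gain.
Firm 2 (pledges 80, payoff 18): dropping to 0 → total 60, payoff 0. No gain.
Firm 3 (pledges 20, payoff 78): dropping to 0 → total 120, payoff 0. No gain.
Firm 4 (pledges 40, payoff 58): dropping to 0 → total 100, payoff 0. No gain.

Yes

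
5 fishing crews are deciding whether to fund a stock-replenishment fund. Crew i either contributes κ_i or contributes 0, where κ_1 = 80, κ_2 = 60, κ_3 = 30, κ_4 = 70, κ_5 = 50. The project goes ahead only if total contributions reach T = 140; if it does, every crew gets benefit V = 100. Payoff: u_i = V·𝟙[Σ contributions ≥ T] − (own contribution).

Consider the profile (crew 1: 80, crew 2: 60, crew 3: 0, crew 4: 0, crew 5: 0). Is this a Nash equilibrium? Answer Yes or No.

Total = 140 ≥ 140: provided.
Crew 1 (pledges 80, payoff 20): dropping to 0 → total 60, payoff 0. No gain.
Crew 2 (pledges 60, payoff 40): dropping to 0 → total 80, payoff 0. No gain.
Crew 3 (pledges 0, payoff 100): pledging 30 → total 170, payoff 70. No gain.
Crew 4 (pledges 0, payoff 100): pledging 70 → total 210, payoff 30. No gain.
Crew 5 (pledges 0, payoff 100): pledging 50 → total 190, payoff 50. No gain.

Yes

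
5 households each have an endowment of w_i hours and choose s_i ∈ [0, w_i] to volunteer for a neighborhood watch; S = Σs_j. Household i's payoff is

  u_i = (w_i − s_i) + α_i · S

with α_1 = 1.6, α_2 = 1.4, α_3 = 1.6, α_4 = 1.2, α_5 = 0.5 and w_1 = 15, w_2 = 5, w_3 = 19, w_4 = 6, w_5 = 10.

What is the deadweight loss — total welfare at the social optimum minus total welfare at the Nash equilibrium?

∂u_i/∂s_i = α_i − 1, so household i contributes w_i if α_i > 1, else 0.
α_i > 1 for i ∈ {1, 2, 3, 4}; NE contributions (15, 5, 19, 6, 0), S = 45.
W^NE = Σw_i − S^NE + (Σα_i)·S^NE = 55 + 5.3·45 = 293.5.
Planner: ∂(Σu_j)/∂s_i = Σα_j − 1 = 5.3 > 0, so everyone contributes w_i; S^SO = 55, W^SO = 55 + 5.3·55 = 346.5.
Deadweight loss = 53.

53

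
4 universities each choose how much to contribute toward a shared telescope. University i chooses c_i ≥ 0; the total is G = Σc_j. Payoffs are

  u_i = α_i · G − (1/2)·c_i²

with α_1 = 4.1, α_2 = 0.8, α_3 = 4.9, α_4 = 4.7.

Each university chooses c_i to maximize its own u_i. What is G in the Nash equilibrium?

14.5

University i's FOC: ∂u_i/∂c_i = α_i − c_i = 0, so c_i* = α_i.
NE contributions = (4.1, 0.8, 4.9, 4.7); G = 14.5.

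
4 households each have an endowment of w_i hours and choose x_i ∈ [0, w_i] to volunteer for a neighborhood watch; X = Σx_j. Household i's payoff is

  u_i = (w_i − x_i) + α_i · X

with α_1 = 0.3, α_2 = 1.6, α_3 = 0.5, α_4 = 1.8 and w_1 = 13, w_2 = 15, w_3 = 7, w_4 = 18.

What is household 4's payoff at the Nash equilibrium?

∂u_i/∂x_i = α_i − 1, so household i contributes w_i if α_i > 1, else 0.
α_i > 1 for i ∈ {2, 4}; NE contributions (0, 15, 0, 18), X = 33.
u_4 = (18 − 18) + 1.8·33 = 59.4.

59.4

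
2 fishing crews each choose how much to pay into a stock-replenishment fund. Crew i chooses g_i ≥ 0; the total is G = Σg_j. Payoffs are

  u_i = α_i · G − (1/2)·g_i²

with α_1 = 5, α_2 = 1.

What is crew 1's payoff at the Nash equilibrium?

Crew i's FOC: ∂u_i/∂g_i = α_i − g_i = 0, so g_i* = α_i.
NE contributions = (5, 1); G = 6.
u_1 = α_1·G − ½·(g_1)² = 5·6 − ½·5² = 17.5.

17.5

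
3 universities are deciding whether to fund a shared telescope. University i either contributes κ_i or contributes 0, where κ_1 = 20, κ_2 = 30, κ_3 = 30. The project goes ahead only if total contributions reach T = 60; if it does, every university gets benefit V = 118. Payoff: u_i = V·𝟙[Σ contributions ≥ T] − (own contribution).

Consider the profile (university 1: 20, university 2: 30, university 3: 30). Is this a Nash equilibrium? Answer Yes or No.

Total = 80 ≥ 60: provided.
University 1 (pledges 20, payoff 98): dropping to 0 → total 60, payoff 118. Profitable deviation.

No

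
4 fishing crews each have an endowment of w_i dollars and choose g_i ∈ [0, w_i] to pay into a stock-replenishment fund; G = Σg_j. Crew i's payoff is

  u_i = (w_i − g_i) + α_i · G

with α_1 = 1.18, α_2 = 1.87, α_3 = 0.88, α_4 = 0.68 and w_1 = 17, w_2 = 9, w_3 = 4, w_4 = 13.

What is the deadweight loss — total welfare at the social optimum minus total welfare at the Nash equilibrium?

∂u_i/∂g_i = α_i − 1, so crew i contributes w_i if α_i > 1, else 0.
α_i > 1 for i ∈ {1, 2}; NE contributions (17, 9, 0, 0), G = 26.
W^NE = Σw_i − G^NE + (Σα_i)·G^NE = 43 + 3.61·26 = 136.86.
Planner: ∂(Σu_j)/∂g_i = Σα_j − 1 = 3.61 > 0, so everyone contributes w_i; G^SO = 43, W^SO = 43 + 3.61·43 = 198.23.
Deadweight loss = 61.37.

61.37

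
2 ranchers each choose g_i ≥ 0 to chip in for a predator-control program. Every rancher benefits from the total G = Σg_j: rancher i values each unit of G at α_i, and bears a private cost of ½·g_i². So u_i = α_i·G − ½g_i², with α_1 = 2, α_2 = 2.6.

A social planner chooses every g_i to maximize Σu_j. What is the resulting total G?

Planner FOC: ∂(Σu_j)/∂g_i = (Σα_j) − g_i = 0, so g_i^SO = Σα_j = 4.6 for every i; G^SO = 9.2.

9.2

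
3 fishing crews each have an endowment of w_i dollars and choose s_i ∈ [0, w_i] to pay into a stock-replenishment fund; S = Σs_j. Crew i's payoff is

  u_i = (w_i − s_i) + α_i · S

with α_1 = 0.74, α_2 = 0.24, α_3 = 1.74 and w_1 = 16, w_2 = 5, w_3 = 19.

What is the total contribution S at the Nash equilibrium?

19

∂u_i/∂s_i = α_i − 1, so crew i contributes w_i if α_i > 1, else 0.
α_i > 1 for i ∈ {3}; NE contributions (0, 0, 19), S = 19.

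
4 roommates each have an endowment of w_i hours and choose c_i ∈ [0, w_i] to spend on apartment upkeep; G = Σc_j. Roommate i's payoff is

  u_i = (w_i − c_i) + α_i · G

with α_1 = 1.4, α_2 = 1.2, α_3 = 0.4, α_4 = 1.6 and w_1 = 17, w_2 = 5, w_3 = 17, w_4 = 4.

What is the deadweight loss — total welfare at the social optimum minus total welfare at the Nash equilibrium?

61.2

∂u_i/∂c_i = α_i − 1, so roommate i contributes w_i if α_i > 1, else 0.
α_i > 1 for i ∈ {1, 2, 4}; NE contributions (17, 5, 0, 4), G = 26.
W^NE = Σw_i − G^NE + (Σα_i)·G^NE = 43 + 3.6·26 = 136.6.
Planner: ∂(Σu_j)/∂c_i = Σα_j − 1 = 3.6 > 0, so everyone contributes w_i; G^SO = 43, W^SO = 43 + 3.6·43 = 197.8.
Deadweight loss = 61.2.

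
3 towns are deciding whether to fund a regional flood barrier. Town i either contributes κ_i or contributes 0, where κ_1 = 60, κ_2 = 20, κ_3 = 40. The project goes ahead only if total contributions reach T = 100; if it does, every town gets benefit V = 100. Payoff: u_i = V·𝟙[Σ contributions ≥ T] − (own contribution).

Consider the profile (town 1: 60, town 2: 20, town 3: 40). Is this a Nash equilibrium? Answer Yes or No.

Total = 120 ≥ 100: provided.
Town 1 (pledges 60, payoff 40): dropping to 0 → total 60, payoff 0. No gain.
Town 2 (pledges 20, payoff 80): dropping to 0 → total 100, payoff 100. Profitable deviation.

No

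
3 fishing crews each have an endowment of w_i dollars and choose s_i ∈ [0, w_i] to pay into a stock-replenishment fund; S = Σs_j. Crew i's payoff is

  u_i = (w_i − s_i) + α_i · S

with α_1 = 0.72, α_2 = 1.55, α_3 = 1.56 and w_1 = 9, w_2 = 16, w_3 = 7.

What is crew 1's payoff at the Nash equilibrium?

25.56

∂u_i/∂s_i = α_i − 1, so crew i contributes w_i if α_i > 1, else 0.
α_i > 1 for i ∈ {2, 3}; NE contributions (0, 16, 7), S = 23.
u_1 = (9 − 0) + 0.72·23 = 25.56.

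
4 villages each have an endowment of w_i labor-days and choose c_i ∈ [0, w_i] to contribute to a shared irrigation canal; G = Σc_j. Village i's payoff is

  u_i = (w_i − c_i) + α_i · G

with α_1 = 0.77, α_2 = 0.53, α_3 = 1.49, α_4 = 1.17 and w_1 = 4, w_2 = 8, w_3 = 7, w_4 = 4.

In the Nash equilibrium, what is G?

11

∂u_i/∂c_i = α_i − 1, so village i contributes w_i if α_i > 1, else 0.
α_i > 1 for i ∈ {3, 4}; NE contributions (0, 0, 7, 4), G = 11.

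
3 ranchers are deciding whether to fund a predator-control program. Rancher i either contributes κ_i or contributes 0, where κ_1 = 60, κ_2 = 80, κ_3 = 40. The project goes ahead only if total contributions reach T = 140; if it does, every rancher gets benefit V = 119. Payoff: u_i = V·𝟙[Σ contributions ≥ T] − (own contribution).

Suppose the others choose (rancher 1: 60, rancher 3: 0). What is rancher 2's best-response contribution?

80

Others' total = 60. Contributing 80 brings total to 140 ≥ 140: gain V − κ_2 = 39.
Best response: 80.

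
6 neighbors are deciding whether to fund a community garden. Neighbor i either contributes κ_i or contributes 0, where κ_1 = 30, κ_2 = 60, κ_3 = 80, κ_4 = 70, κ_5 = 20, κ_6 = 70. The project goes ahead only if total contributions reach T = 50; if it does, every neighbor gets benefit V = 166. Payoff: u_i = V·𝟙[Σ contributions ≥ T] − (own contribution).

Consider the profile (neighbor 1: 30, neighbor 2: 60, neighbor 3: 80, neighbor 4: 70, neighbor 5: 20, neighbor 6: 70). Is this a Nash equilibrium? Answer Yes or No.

Total = 330 ≥ 50: provided.
Neighbor 1 (pledges 30, payoff 136): dropping to 0 → total 300, payoff 166. Profitable deviation.

No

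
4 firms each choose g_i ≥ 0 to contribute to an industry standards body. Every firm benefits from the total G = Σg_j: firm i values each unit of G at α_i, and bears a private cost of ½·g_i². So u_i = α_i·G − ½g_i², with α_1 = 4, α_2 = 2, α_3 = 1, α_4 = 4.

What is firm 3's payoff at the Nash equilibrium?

Firm i's FOC: ∂u_i/∂g_i = α_i − g_i = 0, so g_i* = α_i.
NE contributions = (4, 2, 1, 4); G = 11.
u_3 = α_3·G − ½·(g_3)² = 1·11 − ½·1² = 10.5.

10.5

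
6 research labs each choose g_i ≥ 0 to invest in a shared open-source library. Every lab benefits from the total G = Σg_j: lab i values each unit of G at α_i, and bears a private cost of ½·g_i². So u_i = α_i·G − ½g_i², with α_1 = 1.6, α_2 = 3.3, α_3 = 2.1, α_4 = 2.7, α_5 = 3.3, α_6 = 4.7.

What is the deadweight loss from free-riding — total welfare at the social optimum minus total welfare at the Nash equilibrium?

655.645

Lab i's FOC: ∂u_i/∂g_i = α_i − g_i = 0, so g_i* = α_i.
NE contributions = (1.6, 3.3, 2.1, 2.7, 3.3, 4.7); G = 17.7.
W^NE = (Σα)·G − ½Σα_i² = 17.7² − ½·58.13 = 284.225.
Planner sets g_i = Σα_j = 17.7 for every i, so G^SO = 6·17.7 = 106.2.
W^SO = (Σα)·G^SO − ½·6·(Σα)² = (6/2)·17.7² = 939.87.
Deadweight loss = W^SO − W^NE = 655.645.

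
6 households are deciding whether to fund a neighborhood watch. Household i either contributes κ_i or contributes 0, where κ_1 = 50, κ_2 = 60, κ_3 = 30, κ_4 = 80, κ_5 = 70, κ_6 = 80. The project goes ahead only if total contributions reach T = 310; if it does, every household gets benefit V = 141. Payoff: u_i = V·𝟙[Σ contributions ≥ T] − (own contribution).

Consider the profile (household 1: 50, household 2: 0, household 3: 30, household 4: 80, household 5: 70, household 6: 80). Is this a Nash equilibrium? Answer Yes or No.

Yes

Total = 310 ≥ 310: provided.
Household 1 (pledges 50, payoff 91): dropping to 0 → total 260, payoff 0. No gain.
Household 2 (pledges 0, payoff 141): pledging 60 → total 370, payoff 81. No gain.
Household 3 (pledges 30, payoff 111): dropping to 0 → total 280, payoff 0. No gain.
Household 4 (pledges 80, payoff 61): dropping to 0 → total 230, payoff 0. No gain.
Household 5 (pledges 70, payoff 71): dropping to 0 → total 240, payoff 0. No gain.
Household 6 (pledges 80, payoff 61): dropping to 0 → total 230, payoff 0. No gain.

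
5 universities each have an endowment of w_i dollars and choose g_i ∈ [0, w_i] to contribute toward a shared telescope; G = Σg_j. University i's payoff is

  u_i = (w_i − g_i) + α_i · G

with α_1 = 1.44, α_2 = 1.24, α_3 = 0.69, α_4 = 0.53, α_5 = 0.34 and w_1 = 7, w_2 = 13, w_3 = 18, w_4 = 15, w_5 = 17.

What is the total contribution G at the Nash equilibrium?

20

∂u_i/∂g_i = α_i − 1, so university i contributes w_i if α_i > 1, else 0.
α_i > 1 for i ∈ {1, 2}; NE contributions (7, 13, 0, 0, 0), G = 20.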